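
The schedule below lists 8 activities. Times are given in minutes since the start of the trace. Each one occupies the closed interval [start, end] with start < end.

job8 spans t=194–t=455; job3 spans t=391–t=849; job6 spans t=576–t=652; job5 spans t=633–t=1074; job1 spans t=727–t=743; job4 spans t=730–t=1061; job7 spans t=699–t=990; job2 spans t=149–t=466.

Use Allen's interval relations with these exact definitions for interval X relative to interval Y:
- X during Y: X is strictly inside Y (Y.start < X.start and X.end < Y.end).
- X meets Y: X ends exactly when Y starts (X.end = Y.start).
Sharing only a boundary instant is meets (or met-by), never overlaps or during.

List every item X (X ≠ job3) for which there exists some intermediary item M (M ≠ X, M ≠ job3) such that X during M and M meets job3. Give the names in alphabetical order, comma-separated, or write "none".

none

Target job3 = [t=391, t=849].
Intermediaries M with M meets job3: none.
Union: none.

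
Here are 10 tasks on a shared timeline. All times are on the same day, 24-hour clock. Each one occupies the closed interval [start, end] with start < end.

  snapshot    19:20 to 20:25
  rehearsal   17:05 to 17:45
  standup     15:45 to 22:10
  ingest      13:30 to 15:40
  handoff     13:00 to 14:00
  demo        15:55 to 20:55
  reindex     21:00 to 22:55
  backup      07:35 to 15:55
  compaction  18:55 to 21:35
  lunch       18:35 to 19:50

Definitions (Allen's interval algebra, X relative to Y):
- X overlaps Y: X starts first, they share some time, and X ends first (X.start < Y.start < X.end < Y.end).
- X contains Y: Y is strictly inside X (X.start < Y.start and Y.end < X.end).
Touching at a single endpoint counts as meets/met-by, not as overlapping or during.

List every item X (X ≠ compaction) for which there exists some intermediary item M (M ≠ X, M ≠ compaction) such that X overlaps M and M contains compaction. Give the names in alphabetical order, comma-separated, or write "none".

Target compaction = [18:55, 21:35].
Intermediaries M with M contains compaction: standup.
Via standup — items with X overlaps standup: backup.
Union: backup.

backup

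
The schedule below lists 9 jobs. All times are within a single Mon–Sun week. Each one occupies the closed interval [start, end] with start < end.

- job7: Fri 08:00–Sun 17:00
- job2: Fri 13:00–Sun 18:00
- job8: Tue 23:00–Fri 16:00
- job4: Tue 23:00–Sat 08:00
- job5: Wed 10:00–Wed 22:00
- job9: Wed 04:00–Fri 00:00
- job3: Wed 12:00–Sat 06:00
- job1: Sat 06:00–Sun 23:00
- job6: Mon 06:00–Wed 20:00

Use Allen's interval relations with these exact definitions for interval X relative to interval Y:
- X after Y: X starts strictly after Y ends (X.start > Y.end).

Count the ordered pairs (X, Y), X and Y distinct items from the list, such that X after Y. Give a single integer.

10

Checking all 72 ordered pairs for relation 'after'; matching pairs in alphabetical order:
(job1, job5): job1 after job5 ✓
(job1, job6): job1 after job6 ✓
(job1, job8): job1 after job8 ✓
(job1, job9): job1 after job9 ✓
(job2, job5): job2 after job5 ✓
(job2, job6): job2 after job6 ✓
(job2, job9): job2 after job9 ✓
(job7, job5): job7 after job5 ✓
(job7, job6): job7 after job6 ✓
(job7, job9): job7 after job9 ✓
Count: 10.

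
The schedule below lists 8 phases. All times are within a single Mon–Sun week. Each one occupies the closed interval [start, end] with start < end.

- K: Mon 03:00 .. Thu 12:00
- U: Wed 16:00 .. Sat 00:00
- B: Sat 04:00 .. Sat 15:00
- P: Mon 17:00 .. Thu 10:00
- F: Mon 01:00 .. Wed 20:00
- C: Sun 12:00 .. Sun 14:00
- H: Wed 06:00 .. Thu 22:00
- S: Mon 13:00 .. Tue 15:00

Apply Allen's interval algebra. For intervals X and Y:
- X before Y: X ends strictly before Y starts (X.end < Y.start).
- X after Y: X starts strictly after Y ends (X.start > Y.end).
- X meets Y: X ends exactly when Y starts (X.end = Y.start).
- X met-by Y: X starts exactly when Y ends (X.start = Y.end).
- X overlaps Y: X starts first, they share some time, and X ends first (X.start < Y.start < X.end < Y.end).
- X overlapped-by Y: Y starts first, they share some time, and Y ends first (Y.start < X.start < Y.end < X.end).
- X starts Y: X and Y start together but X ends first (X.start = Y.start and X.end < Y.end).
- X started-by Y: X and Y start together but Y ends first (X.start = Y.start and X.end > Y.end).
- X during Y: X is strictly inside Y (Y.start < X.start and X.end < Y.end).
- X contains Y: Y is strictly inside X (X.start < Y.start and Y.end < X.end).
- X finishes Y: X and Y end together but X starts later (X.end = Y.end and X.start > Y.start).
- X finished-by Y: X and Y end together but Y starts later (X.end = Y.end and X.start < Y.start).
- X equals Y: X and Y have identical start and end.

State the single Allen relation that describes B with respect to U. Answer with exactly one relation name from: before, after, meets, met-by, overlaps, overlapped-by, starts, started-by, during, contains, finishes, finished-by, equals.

after

B = [Sat 04:00, Sat 15:00]; U = [Wed 16:00, Sat 00:00].
Compare endpoints: B.start > U.start, B.start > U.end, B.end > U.start, B.end > U.end.
That pattern is 'after'.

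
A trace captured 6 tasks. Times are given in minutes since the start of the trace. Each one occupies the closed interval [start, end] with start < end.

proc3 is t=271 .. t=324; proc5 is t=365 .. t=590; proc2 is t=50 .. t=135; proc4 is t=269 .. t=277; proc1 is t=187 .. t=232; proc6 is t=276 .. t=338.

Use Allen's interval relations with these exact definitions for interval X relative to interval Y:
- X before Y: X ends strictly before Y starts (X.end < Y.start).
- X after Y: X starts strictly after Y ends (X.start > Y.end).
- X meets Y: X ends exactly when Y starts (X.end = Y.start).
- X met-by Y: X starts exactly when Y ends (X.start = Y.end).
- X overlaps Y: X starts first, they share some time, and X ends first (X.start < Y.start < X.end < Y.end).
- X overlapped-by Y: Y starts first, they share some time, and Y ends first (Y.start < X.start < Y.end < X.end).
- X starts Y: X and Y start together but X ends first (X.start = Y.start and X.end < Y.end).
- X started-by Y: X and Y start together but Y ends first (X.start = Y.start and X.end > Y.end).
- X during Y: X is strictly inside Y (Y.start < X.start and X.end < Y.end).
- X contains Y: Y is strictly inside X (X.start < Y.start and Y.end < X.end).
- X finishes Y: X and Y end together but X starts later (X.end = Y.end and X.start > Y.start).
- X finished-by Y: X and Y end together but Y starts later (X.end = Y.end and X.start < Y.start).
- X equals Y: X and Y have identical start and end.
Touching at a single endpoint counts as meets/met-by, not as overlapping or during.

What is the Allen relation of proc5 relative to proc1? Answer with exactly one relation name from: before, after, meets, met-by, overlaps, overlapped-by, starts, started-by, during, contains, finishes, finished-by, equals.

proc5 = [t=365, t=590]; proc1 = [t=187, t=232].
Compare endpoints: proc5.start > proc1.start, proc5.start > proc1.end, proc5.end > proc1.start, proc5.end > proc1.end.
That pattern is 'after'.

after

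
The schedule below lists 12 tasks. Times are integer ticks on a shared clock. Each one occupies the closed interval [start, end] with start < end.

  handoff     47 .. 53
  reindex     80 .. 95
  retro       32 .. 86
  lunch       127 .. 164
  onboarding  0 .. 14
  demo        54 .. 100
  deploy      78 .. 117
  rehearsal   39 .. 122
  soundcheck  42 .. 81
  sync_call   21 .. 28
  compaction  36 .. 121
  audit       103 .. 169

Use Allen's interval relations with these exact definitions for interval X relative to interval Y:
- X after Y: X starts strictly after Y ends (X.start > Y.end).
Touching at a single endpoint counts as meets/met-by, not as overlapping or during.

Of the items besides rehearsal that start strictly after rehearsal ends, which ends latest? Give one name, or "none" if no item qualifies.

lunch

Target rehearsal = [39, 122].
audit [103, 169] → overlapped-by → excluded.
compaction [36, 121] → overlaps → excluded.
demo [54, 100] → during → excluded.
deploy [78, 117] → during → excluded.
handoff [47, 53] → during → excluded.
lunch [127, 164] → after → candidate.
onboarding [0, 14] → before → excluded.
reindex [80, 95] → during → excluded.
retro [32, 86] → overlaps → excluded.
soundcheck [42, 81] → during → excluded.
sync_call [21, 28] → before → excluded.
Among candidates, latest end is 164 → lunch.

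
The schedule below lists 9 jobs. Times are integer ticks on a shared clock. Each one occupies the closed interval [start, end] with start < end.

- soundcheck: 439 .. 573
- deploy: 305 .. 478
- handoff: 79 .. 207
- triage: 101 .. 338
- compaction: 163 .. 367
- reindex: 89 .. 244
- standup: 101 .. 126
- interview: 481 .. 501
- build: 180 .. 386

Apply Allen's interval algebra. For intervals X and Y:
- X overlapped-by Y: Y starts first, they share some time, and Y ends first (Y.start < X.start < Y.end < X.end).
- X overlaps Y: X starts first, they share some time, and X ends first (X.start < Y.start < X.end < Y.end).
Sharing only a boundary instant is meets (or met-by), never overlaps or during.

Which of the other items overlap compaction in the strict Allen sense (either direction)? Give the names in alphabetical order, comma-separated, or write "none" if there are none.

Target compaction = [163, 367].
build [180, 386] → overlapped-by → yes.
deploy [305, 478] → overlapped-by → yes.
handoff [79, 207] → overlaps → yes.
interview [481, 501] → after → no.
reindex [89, 244] → overlaps → yes.
soundcheck [439, 573] → after → no.
standup [101, 126] → before → no.
triage [101, 338] → overlaps → yes.
Result: build, deploy, handoff, reindex, triage.

build, deploy, handoff, reindex, triage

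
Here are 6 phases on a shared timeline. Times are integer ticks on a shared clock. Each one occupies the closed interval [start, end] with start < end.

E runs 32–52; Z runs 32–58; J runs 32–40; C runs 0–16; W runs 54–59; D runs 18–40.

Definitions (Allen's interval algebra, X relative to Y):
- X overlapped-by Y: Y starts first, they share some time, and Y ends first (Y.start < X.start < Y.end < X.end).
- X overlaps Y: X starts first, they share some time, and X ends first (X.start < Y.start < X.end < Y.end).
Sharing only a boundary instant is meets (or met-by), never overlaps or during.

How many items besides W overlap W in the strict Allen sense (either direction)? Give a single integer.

Target W = [54, 59].
C [0, 16] → before → no.
D [18, 40] → before → no.
E [32, 52] → before → no.
J [32, 40] → before → no.
Z [32, 58] → overlaps → counts.
Total: 1.

1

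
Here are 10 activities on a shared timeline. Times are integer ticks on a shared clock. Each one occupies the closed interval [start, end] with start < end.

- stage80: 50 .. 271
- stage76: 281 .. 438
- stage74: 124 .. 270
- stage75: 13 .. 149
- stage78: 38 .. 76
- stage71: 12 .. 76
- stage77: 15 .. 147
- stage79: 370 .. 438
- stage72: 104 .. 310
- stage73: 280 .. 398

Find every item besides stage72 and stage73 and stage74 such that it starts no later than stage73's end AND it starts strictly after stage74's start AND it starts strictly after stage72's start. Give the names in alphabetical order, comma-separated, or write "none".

Conditions: its start is no later than stage73's end (X.start <= 398) AND its start is strictly after stage74's start (X.start > 124) AND its start is strictly after stage72's start (X.start > 104).
stage71: start 12 <= 398? ✓; start 12 > 124? ✗; start 12 > 104? ✗ → no.
stage75: start 13 <= 398? ✓; start 13 > 124? ✗; start 13 > 104? ✗ → no.
stage76: start 281 <= 398? ✓; start 281 > 124? ✓; start 281 > 104? ✓ → yes.
stage77: start 15 <= 398? ✓; start 15 > 124? ✗; start 15 > 104? ✗ → no.
stage78: start 38 <= 398? ✓; start 38 > 124? ✗; start 38 > 104? ✗ → no.
stage79: start 370 <= 398? ✓; start 370 > 124? ✓; start 370 > 104? ✓ → yes.
stage80: start 50 <= 398? ✓; start 50 > 124? ✗; start 50 > 104? ✗ → no.
Result: stage76, stage79.

stage76, stage79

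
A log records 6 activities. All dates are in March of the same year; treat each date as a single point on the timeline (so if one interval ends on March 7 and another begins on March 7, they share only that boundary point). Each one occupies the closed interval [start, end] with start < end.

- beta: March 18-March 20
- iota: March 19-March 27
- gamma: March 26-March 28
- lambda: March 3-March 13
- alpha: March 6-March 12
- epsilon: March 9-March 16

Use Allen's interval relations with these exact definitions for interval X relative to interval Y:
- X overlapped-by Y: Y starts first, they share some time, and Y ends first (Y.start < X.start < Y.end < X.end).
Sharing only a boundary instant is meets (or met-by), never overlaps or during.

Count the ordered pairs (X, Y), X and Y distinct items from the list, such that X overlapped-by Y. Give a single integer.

Checking all 30 ordered pairs for relation 'overlapped-by'; matching pairs in alphabetical order:
(epsilon, alpha): epsilon overlapped-by alpha ✓
(epsilon, lambda): epsilon overlapped-by lambda ✓
(gamma, iota): gamma overlapped-by iota ✓
(iota, beta): iota overlapped-by beta ✓
Count: 4.

4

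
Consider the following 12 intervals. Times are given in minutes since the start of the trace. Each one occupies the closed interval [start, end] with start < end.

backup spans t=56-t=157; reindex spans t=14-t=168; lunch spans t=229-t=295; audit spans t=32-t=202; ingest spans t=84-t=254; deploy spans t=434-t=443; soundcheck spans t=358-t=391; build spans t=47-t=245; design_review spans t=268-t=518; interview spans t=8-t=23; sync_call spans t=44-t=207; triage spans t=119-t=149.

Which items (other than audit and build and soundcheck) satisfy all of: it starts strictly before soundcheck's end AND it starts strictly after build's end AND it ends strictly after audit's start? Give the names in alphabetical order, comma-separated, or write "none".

design_review

Conditions: its start is strictly before soundcheck's end (X.start < t=391) AND its start is strictly after build's end (X.start > t=245) AND its end is strictly after audit's start (X.end > t=32).
backup: start t=56 < t=391? ✓; start t=56 > t=245? ✗; end t=157 > t=32? ✓ → no.
deploy: start t=434 < t=391? ✗; start t=434 > t=245? ✓; end t=443 > t=32? ✓ → no.
design_review: start t=268 < t=391? ✓; start t=268 > t=245? ✓; end t=518 > t=32? ✓ → yes.
ingest: start t=84 < t=391? ✓; start t=84 > t=245? ✗; end t=254 > t=32? ✓ → no.
interview: start t=8 < t=391? ✓; start t=8 > t=245? ✗; end t=23 > t=32? ✗ → no.
lunch: start t=229 < t=391? ✓; start t=229 > t=245? ✗; end t=295 > t=32? ✓ → no.
reindex: start t=14 < t=391? ✓; start t=14 > t=245? ✗; end t=168 > t=32? ✓ → no.
sync_call: start t=44 < t=391? ✓; start t=44 > t=245? ✗; end t=207 > t=32? ✓ → no.
triage: start t=119 < t=391? ✓; start t=119 > t=245? ✗; end t=149 > t=32? ✓ → no.
Result: design_review.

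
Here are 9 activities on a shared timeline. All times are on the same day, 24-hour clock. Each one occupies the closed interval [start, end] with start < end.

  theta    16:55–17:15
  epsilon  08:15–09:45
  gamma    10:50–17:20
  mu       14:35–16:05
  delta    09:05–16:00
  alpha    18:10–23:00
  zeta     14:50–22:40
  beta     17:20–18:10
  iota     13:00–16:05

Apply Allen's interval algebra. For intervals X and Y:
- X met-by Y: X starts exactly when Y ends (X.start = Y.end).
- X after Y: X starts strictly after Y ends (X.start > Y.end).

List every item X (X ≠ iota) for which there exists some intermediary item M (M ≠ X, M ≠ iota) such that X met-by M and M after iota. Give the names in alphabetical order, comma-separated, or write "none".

alpha

Target iota = [13:00, 16:05].
Intermediaries M with M after iota: alpha, beta, theta.
Via alpha — items with X met-by alpha: none.
Via beta — items with X met-by beta: alpha.
Via theta — items with X met-by theta: none.
Union: alpha.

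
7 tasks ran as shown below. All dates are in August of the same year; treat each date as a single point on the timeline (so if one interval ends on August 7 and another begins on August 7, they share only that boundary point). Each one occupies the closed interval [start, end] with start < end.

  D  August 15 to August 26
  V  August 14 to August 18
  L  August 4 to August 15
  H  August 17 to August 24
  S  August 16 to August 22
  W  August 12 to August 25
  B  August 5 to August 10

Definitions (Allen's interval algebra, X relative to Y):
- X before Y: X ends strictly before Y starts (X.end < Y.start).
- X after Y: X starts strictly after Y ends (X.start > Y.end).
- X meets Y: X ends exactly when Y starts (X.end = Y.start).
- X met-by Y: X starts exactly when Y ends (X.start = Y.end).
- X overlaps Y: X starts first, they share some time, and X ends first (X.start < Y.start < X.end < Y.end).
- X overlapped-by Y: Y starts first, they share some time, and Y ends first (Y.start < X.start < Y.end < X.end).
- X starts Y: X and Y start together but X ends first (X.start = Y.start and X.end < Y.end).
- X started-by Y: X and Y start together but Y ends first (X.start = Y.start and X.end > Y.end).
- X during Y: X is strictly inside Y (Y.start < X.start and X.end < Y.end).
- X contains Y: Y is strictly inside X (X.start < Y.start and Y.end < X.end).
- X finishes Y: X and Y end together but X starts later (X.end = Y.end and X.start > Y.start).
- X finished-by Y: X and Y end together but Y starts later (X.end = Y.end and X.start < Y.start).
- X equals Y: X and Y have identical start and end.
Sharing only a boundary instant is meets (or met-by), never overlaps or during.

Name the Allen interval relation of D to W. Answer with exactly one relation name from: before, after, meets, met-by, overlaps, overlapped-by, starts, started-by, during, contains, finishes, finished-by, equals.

D = [August 15, August 26]; W = [August 12, August 25].
Compare endpoints: D.start > W.start, D.start < W.end, D.end > W.start, D.end > W.end.
That pattern is 'overlapped-by'.

overlapped-by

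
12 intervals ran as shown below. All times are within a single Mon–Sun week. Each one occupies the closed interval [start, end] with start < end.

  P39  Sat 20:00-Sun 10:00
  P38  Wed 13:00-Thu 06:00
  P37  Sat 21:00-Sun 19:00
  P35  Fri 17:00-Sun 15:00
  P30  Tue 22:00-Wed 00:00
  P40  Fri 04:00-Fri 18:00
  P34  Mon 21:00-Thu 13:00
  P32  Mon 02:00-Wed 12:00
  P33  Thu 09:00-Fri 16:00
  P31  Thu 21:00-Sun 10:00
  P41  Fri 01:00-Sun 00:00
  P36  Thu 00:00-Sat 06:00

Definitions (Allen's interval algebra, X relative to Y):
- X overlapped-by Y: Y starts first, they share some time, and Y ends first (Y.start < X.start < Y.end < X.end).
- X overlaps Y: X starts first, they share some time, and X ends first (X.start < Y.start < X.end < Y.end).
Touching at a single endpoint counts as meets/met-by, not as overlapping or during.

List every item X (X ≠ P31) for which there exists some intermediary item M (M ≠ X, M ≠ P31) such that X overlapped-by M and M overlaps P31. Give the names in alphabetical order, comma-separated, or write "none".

Target P31 = [Thu 21:00, Sun 10:00].
Intermediaries M with M overlaps P31: P33, P36.
Via P33 — items with X overlapped-by P33: P40, P41.
Via P36 — items with X overlapped-by P36: P35, P41.
Union: P35, P40, P41.

P35, P40, P41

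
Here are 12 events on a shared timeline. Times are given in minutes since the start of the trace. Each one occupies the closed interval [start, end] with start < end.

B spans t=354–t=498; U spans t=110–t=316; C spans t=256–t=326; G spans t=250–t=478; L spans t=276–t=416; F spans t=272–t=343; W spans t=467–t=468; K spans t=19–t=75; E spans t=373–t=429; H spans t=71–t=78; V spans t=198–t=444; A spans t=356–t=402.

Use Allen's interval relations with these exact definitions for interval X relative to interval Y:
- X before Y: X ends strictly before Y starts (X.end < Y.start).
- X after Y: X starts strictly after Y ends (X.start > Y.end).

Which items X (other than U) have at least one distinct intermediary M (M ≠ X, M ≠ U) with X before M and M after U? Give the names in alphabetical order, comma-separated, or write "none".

Target U = [t=110, t=316].
Intermediaries M with M after U: A, B, E, W.
Via A — items with X before A: C, F, H, K.
Via B — items with X before B: C, F, H, K.
Via E — items with X before E: C, F, H, K.
Via W — items with X before W: A, C, E, F, H, K, L, V.
Union: A, C, E, F, H, K, L, V.

A, C, E, F, H, K, L, V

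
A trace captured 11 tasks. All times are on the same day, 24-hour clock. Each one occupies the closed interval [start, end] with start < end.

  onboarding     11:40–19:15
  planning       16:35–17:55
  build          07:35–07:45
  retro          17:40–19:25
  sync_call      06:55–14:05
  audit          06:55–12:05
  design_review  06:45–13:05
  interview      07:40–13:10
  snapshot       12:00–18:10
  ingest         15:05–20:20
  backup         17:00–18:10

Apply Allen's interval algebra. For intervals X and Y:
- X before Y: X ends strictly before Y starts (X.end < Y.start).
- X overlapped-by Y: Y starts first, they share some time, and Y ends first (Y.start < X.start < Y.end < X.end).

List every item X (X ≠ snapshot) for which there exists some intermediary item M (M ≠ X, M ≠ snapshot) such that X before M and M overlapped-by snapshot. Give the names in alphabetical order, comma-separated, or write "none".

Target snapshot = [12:00, 18:10].
Intermediaries M with M overlapped-by snapshot: ingest, retro.
Via ingest — items with X before ingest: audit, build, design_review, interview, sync_call.
Via retro — items with X before retro: audit, build, design_review, interview, sync_call.
Union: audit, build, design_review, interview, sync_call.

audit, build, design_review, interview, sync_call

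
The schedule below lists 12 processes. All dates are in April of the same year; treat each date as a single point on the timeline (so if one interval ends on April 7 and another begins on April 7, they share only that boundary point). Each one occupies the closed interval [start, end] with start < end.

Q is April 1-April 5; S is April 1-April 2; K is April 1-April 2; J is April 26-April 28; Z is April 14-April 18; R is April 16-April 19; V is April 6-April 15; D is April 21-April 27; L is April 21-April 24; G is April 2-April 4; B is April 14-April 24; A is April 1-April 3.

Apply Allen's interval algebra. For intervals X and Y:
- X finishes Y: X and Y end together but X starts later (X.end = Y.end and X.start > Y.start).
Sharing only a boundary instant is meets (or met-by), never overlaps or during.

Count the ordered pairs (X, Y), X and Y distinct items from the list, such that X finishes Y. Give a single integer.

1

Checking all 132 ordered pairs for relation 'finishes'; matching pairs in alphabetical order:
(L, B): L finishes B ✓
Count: 1.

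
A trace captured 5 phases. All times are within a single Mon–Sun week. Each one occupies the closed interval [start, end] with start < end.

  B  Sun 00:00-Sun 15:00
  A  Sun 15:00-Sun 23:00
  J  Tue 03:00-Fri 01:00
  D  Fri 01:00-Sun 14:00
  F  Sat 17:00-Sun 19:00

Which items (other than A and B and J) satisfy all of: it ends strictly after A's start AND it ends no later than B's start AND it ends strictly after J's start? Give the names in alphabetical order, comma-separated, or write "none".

none

Conditions: its end is strictly after A's start (X.end > Sun 15:00) AND its end is no later than B's start (X.end <= Sun 00:00) AND its end is strictly after J's start (X.end > Tue 03:00).
D: end Sun 14:00 > Sun 15:00? ✗; end Sun 14:00 <= Sun 00:00? ✗; end Sun 14:00 > Tue 03:00? ✓ → no.
F: end Sun 19:00 > Sun 15:00? ✓; end Sun 19:00 <= Sun 00:00? ✗; end Sun 19:00 > Tue 03:00? ✓ → no.
Result: none.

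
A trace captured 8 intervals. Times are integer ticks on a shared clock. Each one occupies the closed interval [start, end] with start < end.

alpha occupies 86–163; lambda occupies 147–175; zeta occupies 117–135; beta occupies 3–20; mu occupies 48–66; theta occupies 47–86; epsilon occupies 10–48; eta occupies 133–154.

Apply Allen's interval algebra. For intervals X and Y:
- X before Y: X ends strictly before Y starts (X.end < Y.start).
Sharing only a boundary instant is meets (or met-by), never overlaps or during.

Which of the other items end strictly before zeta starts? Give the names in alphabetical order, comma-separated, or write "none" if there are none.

Target zeta = [117, 135].
alpha [86, 163] → contains → no.
beta [3, 20] → before → yes.
epsilon [10, 48] → before → yes.
eta [133, 154] → overlapped-by → no.
lambda [147, 175] → after → no.
mu [48, 66] → before → yes.
theta [47, 86] → before → yes.
Result: beta, epsilon, mu, theta.

beta, epsilon, mu, theta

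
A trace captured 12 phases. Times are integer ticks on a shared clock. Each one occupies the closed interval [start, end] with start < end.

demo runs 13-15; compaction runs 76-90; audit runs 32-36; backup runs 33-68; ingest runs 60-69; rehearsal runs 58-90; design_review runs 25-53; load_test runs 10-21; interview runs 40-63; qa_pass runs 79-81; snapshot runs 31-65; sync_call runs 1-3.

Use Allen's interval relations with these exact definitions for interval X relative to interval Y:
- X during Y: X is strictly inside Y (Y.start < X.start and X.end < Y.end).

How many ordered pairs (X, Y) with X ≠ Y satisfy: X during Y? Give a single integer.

8

Checking all 132 ordered pairs for relation 'during'; matching pairs in alphabetical order:
(audit, design_review): audit during design_review ✓
(audit, snapshot): audit during snapshot ✓
(demo, load_test): demo during load_test ✓
(ingest, rehearsal): ingest during rehearsal ✓
(interview, backup): interview during backup ✓
(interview, snapshot): interview during snapshot ✓
(qa_pass, compaction): qa_pass during compaction ✓
(qa_pass, rehearsal): qa_pass during rehearsal ✓
Count: 8.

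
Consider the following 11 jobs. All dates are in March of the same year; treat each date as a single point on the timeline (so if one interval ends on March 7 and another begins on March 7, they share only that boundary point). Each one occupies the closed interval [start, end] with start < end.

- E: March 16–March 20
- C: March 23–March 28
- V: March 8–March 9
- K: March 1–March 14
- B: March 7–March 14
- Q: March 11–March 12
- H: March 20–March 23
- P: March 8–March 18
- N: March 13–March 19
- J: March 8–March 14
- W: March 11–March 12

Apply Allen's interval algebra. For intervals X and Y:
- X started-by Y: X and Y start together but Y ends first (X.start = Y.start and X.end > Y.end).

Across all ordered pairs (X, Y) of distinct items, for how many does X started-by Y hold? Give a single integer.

3

Checking all 110 ordered pairs for relation 'started-by'; matching pairs in alphabetical order:
(J, V): J started-by V ✓
(P, J): P started-by J ✓
(P, V): P started-by V ✓
Count: 3.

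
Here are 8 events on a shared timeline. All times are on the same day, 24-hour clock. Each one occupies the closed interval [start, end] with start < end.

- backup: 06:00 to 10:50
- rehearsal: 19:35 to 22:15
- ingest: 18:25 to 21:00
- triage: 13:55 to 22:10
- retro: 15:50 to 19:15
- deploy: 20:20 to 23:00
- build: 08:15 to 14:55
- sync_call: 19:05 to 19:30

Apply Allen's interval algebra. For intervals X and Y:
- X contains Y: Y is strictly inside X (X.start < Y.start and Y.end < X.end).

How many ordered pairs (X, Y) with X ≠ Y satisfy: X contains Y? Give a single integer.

Checking all 56 ordered pairs for relation 'contains'; matching pairs in alphabetical order:
(ingest, sync_call): ingest contains sync_call ✓
(triage, ingest): triage contains ingest ✓
(triage, retro): triage contains retro ✓
(triage, sync_call): triage contains sync_call ✓
Count: 4.

4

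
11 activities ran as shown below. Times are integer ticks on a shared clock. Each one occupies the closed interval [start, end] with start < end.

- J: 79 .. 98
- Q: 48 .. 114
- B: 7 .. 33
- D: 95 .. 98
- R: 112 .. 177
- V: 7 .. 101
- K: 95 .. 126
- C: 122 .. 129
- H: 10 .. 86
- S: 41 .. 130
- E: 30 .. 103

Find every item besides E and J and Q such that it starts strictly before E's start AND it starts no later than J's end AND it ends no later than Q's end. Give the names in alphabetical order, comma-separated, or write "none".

B, H, V

Conditions: its start is strictly before E's start (X.start < 30) AND its start is no later than J's end (X.start <= 98) AND its end is no later than Q's end (X.end <= 114).
B: start 7 < 30? ✓; start 7 <= 98? ✓; end 33 <= 114? ✓ → yes.
C: start 122 < 30? ✗; start 122 <= 98? ✗; end 129 <= 114? ✗ → no.
D: start 95 < 30? ✗; start 95 <= 98? ✓; end 98 <= 114? ✓ → no.
H: start 10 < 30? ✓; start 10 <= 98? ✓; end 86 <= 114? ✓ → yes.
K: start 95 < 30? ✗; start 95 <= 98? ✓; end 126 <= 114? ✗ → no.
R: start 112 < 30? ✗; start 112 <= 98? ✗; end 177 <= 114? ✗ → no.
S: start 41 < 30? ✗; start 41 <= 98? ✓; end 130 <= 114? ✗ → no.
V: start 7 < 30? ✓; start 7 <= 98? ✓; end 101 <= 114? ✓ → yes.
Result: B, H, V.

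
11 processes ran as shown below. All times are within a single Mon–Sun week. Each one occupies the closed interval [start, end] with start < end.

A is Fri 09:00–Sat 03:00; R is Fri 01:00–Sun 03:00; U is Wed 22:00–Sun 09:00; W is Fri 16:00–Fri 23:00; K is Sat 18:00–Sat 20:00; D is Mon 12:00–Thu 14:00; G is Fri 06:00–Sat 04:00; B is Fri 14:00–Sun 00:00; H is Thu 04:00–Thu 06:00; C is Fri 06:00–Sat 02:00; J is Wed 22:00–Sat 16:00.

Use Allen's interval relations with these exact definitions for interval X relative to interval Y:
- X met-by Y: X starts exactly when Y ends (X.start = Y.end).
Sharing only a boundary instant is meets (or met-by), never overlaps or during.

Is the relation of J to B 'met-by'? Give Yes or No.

No

J = [Wed 22:00, Sat 16:00], B = [Fri 14:00, Sun 00:00].
Actual relation of J to B: overlaps.
Asked whether 'met-by' holds → No.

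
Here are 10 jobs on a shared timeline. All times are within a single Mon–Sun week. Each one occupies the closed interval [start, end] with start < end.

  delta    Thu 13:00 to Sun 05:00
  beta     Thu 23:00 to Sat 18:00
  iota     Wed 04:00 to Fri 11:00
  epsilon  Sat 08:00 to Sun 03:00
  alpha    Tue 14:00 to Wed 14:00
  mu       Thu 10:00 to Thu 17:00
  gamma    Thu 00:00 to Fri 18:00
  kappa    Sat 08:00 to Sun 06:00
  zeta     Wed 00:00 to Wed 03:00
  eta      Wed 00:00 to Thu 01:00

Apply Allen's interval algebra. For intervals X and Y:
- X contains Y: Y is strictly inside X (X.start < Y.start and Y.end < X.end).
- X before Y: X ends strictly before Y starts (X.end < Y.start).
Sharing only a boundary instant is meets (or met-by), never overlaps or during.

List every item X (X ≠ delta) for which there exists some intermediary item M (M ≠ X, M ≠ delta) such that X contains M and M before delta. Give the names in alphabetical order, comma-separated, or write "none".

Target delta = [Thu 13:00, Sun 05:00].
Intermediaries M with M before delta: alpha, eta, zeta.
Via alpha — items with X contains alpha: none.
Via eta — items with X contains eta: none.
Via zeta — items with X contains zeta: alpha.
Union: alpha.

alpha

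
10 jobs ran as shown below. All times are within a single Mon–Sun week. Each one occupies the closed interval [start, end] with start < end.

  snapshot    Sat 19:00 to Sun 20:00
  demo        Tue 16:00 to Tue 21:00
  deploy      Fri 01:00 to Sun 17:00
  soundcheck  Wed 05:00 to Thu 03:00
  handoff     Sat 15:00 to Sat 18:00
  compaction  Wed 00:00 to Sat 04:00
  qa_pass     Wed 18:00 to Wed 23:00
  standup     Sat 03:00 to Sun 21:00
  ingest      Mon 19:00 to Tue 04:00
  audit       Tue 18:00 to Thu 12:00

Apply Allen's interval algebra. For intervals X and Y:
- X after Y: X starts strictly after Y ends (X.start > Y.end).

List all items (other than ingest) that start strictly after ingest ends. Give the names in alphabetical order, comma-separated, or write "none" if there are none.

Target ingest = [Mon 19:00, Tue 04:00].
audit [Tue 18:00, Thu 12:00] → after → yes.
compaction [Wed 00:00, Sat 04:00] → after → yes.
demo [Tue 16:00, Tue 21:00] → after → yes.
deploy [Fri 01:00, Sun 17:00] → after → yes.
handoff [Sat 15:00, Sat 18:00] → after → yes.
qa_pass [Wed 18:00, Wed 23:00] → after → yes.
snapshot [Sat 19:00, Sun 20:00] → after → yes.
soundcheck [Wed 05:00, Thu 03:00] → after → yes.
standup [Sat 03:00, Sun 21:00] → after → yes.
Result: audit, compaction, demo, deploy, handoff, qa_pass, snapshot, soundcheck, standup.

audit, compaction, demo, deploy, handoff, qa_pass, snapshot, soundcheck, standup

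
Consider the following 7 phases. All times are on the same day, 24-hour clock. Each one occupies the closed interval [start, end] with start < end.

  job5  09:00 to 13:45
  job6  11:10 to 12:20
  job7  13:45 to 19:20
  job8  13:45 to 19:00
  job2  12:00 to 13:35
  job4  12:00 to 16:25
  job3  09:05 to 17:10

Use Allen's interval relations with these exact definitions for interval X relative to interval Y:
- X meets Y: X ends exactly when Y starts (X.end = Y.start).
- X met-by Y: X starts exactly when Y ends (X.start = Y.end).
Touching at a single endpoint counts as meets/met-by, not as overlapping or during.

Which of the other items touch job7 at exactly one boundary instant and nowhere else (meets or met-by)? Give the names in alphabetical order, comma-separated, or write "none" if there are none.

Target job7 = [13:45, 19:20].
job2 [12:00, 13:35] → before → no.
job3 [09:05, 17:10] → overlaps → no.
job4 [12:00, 16:25] → overlaps → no.
job5 [09:00, 13:45] → meets → yes.
job6 [11:10, 12:20] → before → no.
job8 [13:45, 19:00] → starts → no.
Result: job5.

job5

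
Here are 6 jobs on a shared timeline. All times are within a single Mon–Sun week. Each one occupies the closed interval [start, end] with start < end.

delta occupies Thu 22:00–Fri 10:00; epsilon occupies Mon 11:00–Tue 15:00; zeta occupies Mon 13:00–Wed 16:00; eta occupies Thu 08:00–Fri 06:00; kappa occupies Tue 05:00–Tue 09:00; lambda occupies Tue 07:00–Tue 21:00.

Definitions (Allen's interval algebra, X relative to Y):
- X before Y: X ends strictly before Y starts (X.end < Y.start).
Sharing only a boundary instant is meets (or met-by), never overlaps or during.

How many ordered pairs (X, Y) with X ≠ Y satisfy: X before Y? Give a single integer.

8

Checking all 30 ordered pairs for relation 'before'; matching pairs in alphabetical order:
(epsilon, delta): epsilon before delta ✓
(epsilon, eta): epsilon before eta ✓
(kappa, delta): kappa before delta ✓
(kappa, eta): kappa before eta ✓
(lambda, delta): lambda before delta ✓
(lambda, eta): lambda before eta ✓
(zeta, delta): zeta before delta ✓
(zeta, eta): zeta before eta ✓
Count: 8.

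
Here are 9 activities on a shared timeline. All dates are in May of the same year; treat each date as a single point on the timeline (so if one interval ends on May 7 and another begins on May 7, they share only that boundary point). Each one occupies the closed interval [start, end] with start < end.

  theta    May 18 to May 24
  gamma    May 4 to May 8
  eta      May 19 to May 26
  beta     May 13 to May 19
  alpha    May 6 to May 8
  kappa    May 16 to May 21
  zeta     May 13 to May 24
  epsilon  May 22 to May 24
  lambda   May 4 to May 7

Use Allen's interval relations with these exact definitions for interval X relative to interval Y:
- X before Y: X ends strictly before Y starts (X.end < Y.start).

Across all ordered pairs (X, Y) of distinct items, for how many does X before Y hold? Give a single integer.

20

Checking all 72 ordered pairs for relation 'before'; matching pairs in alphabetical order:
(alpha, beta): alpha before beta ✓
(alpha, epsilon): alpha before epsilon ✓
(alpha, eta): alpha before eta ✓
(alpha, kappa): alpha before kappa ✓
(alpha, theta): alpha before theta ✓
(alpha, zeta): alpha before zeta ✓
(beta, epsilon): beta before epsilon ✓
(gamma, beta): gamma before beta ✓
(gamma, epsilon): gamma before epsilon ✓
(gamma, eta): gamma before eta ✓
(gamma, kappa): gamma before kappa ✓
(gamma, theta): gamma before theta ✓
(gamma, zeta): gamma before zeta ✓
(kappa, epsilon): kappa before epsilon ✓
(lambda, beta): lambda before beta ✓
(lambda, epsilon): lambda before epsilon ✓
(lambda, eta): lambda before eta ✓
(lambda, kappa): lambda before kappa ✓
(lambda, theta): lambda before theta ✓
(lambda, zeta): lambda before zeta ✓
Count: 20.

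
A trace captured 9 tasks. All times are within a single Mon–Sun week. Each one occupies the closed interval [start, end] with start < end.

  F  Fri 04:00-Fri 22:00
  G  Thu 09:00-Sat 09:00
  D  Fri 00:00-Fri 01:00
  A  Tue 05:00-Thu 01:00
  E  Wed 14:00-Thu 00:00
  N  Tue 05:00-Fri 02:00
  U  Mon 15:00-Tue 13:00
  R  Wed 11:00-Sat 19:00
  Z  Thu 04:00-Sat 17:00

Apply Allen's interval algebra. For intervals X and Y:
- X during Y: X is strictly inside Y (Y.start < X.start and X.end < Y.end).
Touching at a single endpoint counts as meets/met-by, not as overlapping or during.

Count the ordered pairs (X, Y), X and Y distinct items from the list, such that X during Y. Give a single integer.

Checking all 72 ordered pairs for relation 'during'; matching pairs in alphabetical order:
(D, G): D during G ✓
(D, N): D during N ✓
(D, R): D during R ✓
(D, Z): D during Z ✓
(E, A): E during A ✓
(E, N): E during N ✓
(E, R): E during R ✓
(F, G): F during G ✓
(F, R): F during R ✓
(F, Z): F during Z ✓
(G, R): G during R ✓
(G, Z): G during Z ✓
(Z, R): Z during R ✓
Count: 13.

13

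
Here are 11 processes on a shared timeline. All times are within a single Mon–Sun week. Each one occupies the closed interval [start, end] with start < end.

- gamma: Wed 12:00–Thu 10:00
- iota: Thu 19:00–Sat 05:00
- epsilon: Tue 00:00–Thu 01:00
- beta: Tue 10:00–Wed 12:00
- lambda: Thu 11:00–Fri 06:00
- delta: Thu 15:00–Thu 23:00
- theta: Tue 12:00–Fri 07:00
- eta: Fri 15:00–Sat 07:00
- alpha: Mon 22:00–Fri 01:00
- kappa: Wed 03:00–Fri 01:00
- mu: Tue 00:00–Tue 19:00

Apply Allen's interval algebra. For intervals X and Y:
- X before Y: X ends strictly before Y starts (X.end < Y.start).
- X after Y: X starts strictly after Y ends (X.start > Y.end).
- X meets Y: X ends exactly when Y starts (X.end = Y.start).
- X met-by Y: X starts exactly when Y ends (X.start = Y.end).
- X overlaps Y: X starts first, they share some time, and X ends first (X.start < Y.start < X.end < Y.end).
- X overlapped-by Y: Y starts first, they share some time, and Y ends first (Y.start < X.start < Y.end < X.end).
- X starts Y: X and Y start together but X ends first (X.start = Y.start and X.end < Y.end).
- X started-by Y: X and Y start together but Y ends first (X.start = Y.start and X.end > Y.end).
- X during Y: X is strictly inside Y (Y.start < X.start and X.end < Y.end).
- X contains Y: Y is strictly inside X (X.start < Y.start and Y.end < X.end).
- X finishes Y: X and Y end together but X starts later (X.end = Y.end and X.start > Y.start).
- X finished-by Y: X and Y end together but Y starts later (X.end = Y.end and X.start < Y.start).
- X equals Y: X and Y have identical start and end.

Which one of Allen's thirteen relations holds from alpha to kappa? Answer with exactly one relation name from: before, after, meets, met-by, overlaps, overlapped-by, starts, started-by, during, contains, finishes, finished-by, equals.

alpha = [Mon 22:00, Fri 01:00]; kappa = [Wed 03:00, Fri 01:00].
Compare endpoints: alpha.start < kappa.start, alpha.start < kappa.end, alpha.end > kappa.start, alpha.end = kappa.end.
That pattern is 'finished-by'.

finished-by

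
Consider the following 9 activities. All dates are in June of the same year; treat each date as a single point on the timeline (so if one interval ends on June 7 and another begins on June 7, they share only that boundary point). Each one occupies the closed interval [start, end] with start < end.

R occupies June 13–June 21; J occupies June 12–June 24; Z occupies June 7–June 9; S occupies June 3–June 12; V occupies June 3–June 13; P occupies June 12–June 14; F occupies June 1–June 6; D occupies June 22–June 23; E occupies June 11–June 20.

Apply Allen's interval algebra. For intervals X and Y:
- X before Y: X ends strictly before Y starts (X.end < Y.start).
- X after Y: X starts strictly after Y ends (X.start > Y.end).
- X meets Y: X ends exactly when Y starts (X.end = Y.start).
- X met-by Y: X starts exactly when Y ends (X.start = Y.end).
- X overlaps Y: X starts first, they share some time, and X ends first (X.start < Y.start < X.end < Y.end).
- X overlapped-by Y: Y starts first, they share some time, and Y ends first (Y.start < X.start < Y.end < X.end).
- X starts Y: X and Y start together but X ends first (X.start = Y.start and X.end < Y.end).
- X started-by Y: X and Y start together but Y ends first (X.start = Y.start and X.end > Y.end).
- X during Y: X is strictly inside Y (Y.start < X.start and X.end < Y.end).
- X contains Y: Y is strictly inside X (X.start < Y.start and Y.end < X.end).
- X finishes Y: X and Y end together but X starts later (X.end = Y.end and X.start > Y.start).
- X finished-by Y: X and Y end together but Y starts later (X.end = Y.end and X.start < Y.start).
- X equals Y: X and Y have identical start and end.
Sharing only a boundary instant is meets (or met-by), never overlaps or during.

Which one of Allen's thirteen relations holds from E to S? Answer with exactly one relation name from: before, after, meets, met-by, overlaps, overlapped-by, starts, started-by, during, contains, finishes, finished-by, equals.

E = [June 11, June 20]; S = [June 3, June 12].
Compare endpoints: E.start > S.start, E.start < S.end, E.end > S.start, E.end > S.end.
That pattern is 'overlapped-by'.

overlapped-by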